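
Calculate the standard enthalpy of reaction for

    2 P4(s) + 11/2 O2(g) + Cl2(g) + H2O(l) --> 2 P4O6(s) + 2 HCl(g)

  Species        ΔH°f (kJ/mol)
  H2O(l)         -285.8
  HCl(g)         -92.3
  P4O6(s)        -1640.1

Products: 2·(-1640.1) + 2·(-92.3) = -3464.8
Reactants: 2·(+0.0) + 11/2·(+0.0) + 1·(+0.0) + 1·(-285.8) = -285.8
ΔH_rxn = (-3464.8) − (-285.8) = -3179.0 kJ/mol

ΔH_rxn = -3179.0 kJ/mol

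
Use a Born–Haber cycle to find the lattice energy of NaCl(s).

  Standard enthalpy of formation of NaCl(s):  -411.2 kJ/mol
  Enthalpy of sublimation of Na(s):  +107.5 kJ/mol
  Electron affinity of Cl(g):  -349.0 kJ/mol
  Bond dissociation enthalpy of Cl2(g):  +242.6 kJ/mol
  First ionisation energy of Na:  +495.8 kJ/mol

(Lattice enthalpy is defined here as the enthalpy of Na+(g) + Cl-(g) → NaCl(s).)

U = -786.8 kJ/mol

ΔHf° = 1·ΔHsub + 1·(ΣIE) + 1/2·D(Cl2) + 1·EA + U
-411.2 = 1·(+107.5) + 1·(+495.8) + 1/2·(+242.6) + 1·(-349.0) + U
U = -411.2 − (+375.6) = -786.8 kJ/mol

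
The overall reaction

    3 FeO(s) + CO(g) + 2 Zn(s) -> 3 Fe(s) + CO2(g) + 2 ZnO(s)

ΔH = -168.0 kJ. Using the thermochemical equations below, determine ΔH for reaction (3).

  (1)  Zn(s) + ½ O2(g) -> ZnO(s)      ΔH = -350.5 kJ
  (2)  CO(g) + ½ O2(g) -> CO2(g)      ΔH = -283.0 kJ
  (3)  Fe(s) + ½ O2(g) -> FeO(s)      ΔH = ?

ΔH = -272.0 kJ

(1) × 2 (scale by 2 for the 2 ZnO(s)): (2)·(-350.5) = -701.0 kJ
(2) as written (CO(g) already on the reactant side): -283.0 kJ
(3) reversed and × 3 (FeO(s) must end up as a reactant; scale by 3 for the 3 FeO(s)): contributes −3·x
-168.0 = (-701.0) + (-283.0) − 3·x
x = (-168.0 − (-984.0)) / (-3) = -272.0 kJ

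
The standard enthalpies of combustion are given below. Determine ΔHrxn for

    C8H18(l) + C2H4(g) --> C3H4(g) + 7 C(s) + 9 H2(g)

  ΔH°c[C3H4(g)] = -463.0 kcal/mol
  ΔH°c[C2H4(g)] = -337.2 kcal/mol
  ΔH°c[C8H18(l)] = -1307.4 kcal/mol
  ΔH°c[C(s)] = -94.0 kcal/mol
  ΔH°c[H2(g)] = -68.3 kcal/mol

ΔHrxn = 91.1 kcal/mol

Using ΔH = Σ nΔHc°(reactants) − Σ nΔHc°(products):
= [1·(-1307.4) + 1·(-337.2)] − [1·(-463.0) + 7·(-94.0) + 9·(-68.3)]
= 91.1 kcal/mol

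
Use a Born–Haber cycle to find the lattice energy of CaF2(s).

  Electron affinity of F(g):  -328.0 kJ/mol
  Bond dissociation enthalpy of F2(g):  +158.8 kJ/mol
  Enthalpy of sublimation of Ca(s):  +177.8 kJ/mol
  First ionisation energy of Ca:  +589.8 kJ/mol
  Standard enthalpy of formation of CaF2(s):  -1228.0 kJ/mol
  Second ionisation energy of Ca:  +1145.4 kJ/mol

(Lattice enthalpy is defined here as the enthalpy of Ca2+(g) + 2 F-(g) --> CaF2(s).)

U = -2643.8 kJ/mol

ΔHf° = 1·ΔHsub + 1·(ΣIE) + 1·D(F2) + 2·EA + U
-1228.0 = 1·(+177.8) + 1·(+1735.2) + 1·(+158.8) + 2·(-328.0) + U
U = -1228.0 − (+1415.8) = -2643.8 kJ/mol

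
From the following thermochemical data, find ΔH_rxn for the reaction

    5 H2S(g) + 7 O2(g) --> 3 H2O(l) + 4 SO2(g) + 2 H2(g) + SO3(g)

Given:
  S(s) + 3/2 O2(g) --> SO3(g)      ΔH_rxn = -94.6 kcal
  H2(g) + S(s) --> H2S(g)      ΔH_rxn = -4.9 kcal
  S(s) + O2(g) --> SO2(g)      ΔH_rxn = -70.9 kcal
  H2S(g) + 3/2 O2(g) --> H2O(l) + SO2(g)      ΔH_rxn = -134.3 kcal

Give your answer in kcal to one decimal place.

ΔH_rxn = -558.6 kcal

equation 1 as written (SO3(g) already on the product side): -94.6 kcal
equation 2 reversed and × 2 (H2(g) must end up as a product; ×2 to match 2 H2(g) in the target): (-2)·(-4.9) = +9.8 kcal
equation 3 as written: -70.9 kcal
equation 4 × 3 (×3 to match 3 H2O(l) in the target): (3)·(-134.3) = -402.9 kcal
By Hess's law, ΔH_rxn = (1)·(-94.6) + (-2)·(-4.9) + (1)·(-70.9) + (3)·(-134.3) = -558.6 kcal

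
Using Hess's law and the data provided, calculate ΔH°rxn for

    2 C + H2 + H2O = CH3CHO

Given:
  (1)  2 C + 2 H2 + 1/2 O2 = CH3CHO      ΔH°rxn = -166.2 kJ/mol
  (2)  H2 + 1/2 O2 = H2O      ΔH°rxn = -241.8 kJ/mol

ΔH°rxn = 75.6 kJ/mol

(1) as written: -166.2 kJ/mol
(2) reversed: +241.8 kJ/mol
By Hess's law, ΔH°rxn = (-166.2) + (+241.8) = 75.6 kJ/mol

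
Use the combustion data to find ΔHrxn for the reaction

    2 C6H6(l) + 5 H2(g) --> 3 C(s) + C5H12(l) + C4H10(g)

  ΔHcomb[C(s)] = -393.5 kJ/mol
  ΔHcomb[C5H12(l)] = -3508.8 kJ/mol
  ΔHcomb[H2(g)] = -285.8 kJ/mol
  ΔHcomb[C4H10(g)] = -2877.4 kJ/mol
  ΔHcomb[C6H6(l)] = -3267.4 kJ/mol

ΔHrxn = -397.1 kJ/mol

With combustion enthalpies, reactants minus products:
= [2·(-3267.4) + 5·(-285.8)] − [3·(-393.5) + 1·(-3508.8) + 1·(-2877.4)]
= -397.1 kJ/mol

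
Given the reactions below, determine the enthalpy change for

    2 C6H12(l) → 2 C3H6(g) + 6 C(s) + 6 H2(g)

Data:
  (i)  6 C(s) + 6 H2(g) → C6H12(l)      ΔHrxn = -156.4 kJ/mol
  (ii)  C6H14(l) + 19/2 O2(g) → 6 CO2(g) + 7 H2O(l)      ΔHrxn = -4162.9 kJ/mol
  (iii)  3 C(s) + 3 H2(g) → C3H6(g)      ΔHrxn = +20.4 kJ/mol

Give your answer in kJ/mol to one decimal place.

(i) reversed and × 2: (-2)·(-156.4) = +312.8 kJ/mol
(ii): not needed.
(iii) × 2: (2)·(+20.4) = +40.8 kJ/mol
ΔHrxn = (-2)·(-156.4) + (2)·(+20.4) = 353.6 kJ/mol

ΔHrxn = 353.6 kJ/mol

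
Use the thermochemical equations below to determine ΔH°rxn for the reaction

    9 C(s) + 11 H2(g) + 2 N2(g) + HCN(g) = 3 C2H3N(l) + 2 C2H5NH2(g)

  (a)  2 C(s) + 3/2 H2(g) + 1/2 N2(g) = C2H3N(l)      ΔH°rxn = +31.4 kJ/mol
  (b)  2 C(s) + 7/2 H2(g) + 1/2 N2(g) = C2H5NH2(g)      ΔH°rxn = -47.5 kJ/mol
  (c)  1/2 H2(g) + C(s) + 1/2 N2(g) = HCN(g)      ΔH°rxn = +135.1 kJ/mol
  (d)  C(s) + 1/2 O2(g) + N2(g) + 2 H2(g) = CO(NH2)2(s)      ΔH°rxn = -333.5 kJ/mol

(a) × 3: (3)·(+31.4) = +94.2 kJ/mol
(b) × 2: (2)·(-47.5) = -95.0 kJ/mol
(c) reversed: -135.1 kJ/mol
(d): not needed.
Since enthalpy is a state function, ΔH°rxn = (+94.2) + (-95.0) + (-135.1) = -135.9 kJ/mol

ΔH°rxn = -135.9 kJ/mol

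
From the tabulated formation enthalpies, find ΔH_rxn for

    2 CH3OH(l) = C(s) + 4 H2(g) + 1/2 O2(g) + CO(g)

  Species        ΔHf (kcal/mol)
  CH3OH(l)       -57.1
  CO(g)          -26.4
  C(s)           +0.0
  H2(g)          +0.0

Products: 1·(+0.0) + 4·(+0.0) + 1/2·(+0.0) + 1·(-26.4) = -26.4
Reactants: 2·(-57.1) = -114.2
ΔH_rxn = (-26.4) − (-114.2) = 87.8 kcal/mol

ΔH_rxn = 87.8 kcal/mol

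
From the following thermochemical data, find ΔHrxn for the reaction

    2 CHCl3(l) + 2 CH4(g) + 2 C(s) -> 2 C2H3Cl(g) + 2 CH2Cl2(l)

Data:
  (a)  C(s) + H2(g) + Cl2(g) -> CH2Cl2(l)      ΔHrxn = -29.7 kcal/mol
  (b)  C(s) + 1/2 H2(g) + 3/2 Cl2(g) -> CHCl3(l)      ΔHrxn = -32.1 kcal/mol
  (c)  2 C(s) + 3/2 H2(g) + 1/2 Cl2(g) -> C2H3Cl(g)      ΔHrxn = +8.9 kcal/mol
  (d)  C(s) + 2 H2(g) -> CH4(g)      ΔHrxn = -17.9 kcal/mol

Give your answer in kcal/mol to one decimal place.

ΔHrxn = 58.4 kcal/mol

(a) × 2: (2)·(-29.7) = -59.4 kcal/mol
(b) reversed and × 2: (-2)·(-32.1) = +64.2 kcal/mol
(c) × 2: (2)·(+8.9) = +17.8 kcal/mol
(d) reversed and × 2: (-2)·(-17.9) = +35.8 kcal/mol
ΔHrxn = (2)·(-29.7) + (-2)·(-32.1) + (2)·(+8.9) + (-2)·(-17.9) = 58.4 kcal/mol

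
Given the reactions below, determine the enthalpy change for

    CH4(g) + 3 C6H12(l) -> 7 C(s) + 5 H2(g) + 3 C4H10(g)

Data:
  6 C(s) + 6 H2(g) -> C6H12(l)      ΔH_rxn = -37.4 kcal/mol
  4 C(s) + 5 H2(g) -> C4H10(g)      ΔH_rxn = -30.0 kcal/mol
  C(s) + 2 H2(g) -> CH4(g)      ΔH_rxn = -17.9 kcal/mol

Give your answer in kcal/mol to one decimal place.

ΔH_rxn = 40.1 kcal/mol

equation 1 reversed and × 3: (-3)·(-37.4) = +112.2 kcal/mol
equation 2 × 3: (3)·(-30.0) = -90.0 kcal/mol
equation 3 reversed: +17.9 kcal/mol
By Hess's law, ΔH_rxn = (+112.2) + (-90.0) + (+17.9) = 40.1 kcal/mol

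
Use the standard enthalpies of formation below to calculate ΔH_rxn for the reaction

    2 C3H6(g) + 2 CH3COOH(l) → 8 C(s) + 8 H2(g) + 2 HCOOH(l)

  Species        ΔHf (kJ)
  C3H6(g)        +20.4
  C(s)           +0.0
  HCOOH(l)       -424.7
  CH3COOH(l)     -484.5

ΔH_rxn = 78.8 kJ

Products: 8·(+0.0) + 8·(+0.0) + 2·(-424.7) = -849.4
Reactants: 2·(+20.4) + 2·(-484.5) = -928.2
ΔH_rxn = (-849.4) − (-928.2) = 78.8 kJ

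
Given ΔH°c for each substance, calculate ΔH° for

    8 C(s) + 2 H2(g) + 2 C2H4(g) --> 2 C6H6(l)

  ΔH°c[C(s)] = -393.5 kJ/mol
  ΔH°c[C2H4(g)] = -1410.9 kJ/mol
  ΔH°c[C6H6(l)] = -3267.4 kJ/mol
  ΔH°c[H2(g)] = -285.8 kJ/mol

Using ΔH = Σ nΔHc°(reactants) − Σ nΔHc°(products):
= [8·(-393.5) + 2·(-285.8) + 2·(-1410.9)] − [2·(-3267.4)]
= -6.6 kJ/mol

ΔH° = -6.6 kJ/mol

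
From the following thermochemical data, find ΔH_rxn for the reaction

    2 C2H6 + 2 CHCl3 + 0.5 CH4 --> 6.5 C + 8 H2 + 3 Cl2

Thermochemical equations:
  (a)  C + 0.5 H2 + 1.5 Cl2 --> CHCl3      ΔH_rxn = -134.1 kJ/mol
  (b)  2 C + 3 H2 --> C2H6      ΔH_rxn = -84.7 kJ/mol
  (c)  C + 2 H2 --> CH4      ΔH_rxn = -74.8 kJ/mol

(a) reversed and × 2 (CHCl3 must end up as a reactant; scale by 2 for the 2 CHCl3): (-2)·(-134.1) = +268.2 kJ/mol
(b) reversed and × 2 (C2H6 must end up as a reactant; ×2 to match 2 C2H6 in the target): (-2)·(-84.7) = +169.4 kJ/mol
(c) reversed and × 1/2 (CH4 must end up as a reactant; scale by 1/2 for the 1/2 CH4): (-1/2)·(-74.8) = +37.4 kJ/mol
Combining the equations, ΔH_rxn = (-2)·(-134.1) + (-2)·(-84.7) + (-1/2)·(-74.8) = 475.0 kJ/mol

ΔH_rxn = 475.0 kJ/mol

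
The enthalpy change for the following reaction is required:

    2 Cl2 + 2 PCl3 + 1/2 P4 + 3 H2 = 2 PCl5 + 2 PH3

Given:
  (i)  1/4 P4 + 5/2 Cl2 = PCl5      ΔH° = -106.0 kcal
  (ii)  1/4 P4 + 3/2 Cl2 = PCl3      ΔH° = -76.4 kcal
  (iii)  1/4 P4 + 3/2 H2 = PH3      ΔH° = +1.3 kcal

ΔH° = -56.6 kcal

(i) × 2: (2)·(-106.0) = -212.0 kcal
(ii) reversed and × 2: (-2)·(-76.4) = +152.8 kcal
(iii) × 2: (2)·(+1.3) = +2.6 kcal
ΔH° = (-212.0) + (+152.8) + (+2.6) = -56.6 kcal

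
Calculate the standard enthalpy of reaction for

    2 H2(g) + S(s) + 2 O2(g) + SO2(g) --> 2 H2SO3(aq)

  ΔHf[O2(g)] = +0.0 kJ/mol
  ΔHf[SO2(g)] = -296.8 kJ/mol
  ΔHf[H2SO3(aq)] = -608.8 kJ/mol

ΔH° = -920.8 kJ/mol

Products: 2·(-608.8) = -1217.6
Reactants: 2·(+0.0) + 1·(+0.0) + 2·(+0.0) + 1·(-296.8) = -296.8
ΔH° = (-1217.6) − (-296.8) = -920.8 kJ/mol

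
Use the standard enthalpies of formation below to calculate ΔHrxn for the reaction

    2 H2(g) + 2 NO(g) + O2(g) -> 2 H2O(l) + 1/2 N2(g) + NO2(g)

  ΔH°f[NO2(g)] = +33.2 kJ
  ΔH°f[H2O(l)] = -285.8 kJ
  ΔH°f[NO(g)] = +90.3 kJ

ΔHrxn = -719.0 kJ

Products: 2·(-285.8) + 1/2·(+0.0) + 1·(+33.2) = -538.4
Reactants: 2·(+0.0) + 2·(+90.3) + 1·(+0.0) = +180.6
ΔHrxn = (-538.4) − (+180.6) = -719.0 kJ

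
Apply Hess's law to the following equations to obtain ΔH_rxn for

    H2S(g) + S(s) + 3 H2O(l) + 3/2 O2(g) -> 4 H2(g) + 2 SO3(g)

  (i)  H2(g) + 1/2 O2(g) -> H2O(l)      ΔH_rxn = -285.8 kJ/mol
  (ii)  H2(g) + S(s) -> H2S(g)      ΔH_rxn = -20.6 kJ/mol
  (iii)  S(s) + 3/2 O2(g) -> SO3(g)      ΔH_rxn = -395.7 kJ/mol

ΔH_rxn = 86.6 kJ/mol

(i) reversed and × 3 (H2O(l) must end up as a reactant; ×3 to match 3 H2O(l) in the target): (-3)·(-285.8) = +857.4 kJ/mol
(ii) reversed (reverse to put H2S(g) on the reactant side): +20.6 kJ/mol
(iii) × 2 (×2 to match 2 SO3(g) in the target): (2)·(-395.7) = -791.4 kJ/mol
By Hess's law, ΔH_rxn = (+857.4) + (+20.6) + (-791.4) = 86.6 kJ/mol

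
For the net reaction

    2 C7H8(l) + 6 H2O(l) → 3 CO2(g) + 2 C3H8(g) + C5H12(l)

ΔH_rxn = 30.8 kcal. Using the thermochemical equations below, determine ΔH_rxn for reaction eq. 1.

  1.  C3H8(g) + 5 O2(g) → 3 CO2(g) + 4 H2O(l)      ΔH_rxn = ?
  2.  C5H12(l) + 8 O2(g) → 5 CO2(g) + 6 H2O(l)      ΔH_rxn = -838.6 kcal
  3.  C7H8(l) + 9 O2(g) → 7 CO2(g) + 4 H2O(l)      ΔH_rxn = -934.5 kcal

ΔH_rxn = -530.6 kcal

eq. 1 reversed and × 2: contributes −2·x
eq. 2 reversed: +838.6 kcal
eq. 3 × 2: (2)·(-934.5) = -1869.0 kcal
+30.8 = (+838.6) + (-1869.0) − 2·x
x = (+30.8 − (-1030.4)) / (-2) = -530.6 kcal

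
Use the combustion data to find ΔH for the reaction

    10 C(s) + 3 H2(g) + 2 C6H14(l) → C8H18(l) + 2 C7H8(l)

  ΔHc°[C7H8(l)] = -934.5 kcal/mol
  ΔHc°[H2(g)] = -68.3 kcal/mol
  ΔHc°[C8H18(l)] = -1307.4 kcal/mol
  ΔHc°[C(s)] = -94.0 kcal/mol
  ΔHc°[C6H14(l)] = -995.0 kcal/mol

ΔH = 41.5 kcal/mol

With combustion enthalpies, reactants minus products:
= [10·(-94.0) + 3·(-68.3) + 2·(-995.0)] − [1·(-1307.4) + 2·(-934.5)]
= 41.5 kcal/mol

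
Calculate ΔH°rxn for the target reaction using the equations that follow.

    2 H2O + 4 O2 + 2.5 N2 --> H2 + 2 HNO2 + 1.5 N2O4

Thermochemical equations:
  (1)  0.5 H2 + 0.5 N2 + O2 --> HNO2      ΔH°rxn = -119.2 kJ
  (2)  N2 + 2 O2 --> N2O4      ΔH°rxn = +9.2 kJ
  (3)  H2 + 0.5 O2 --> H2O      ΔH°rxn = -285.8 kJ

ΔH°rxn = 347.0 kJ

(1) × 2 (×2 to match 2 HNO2 in the target): (2)·(-119.2) = -238.4 kJ
(2) × 3/2 (scale by 3/2 for the 3/2 N2O4): (3/2)·(+9.2) = +13.8 kJ
(3) reversed and × 2 (H2O must end up as a reactant; scale by 2 for the 2 H2O): (-2)·(-285.8) = +571.6 kJ
ΔH°rxn = (2)·(-119.2) + (3/2)·(+9.2) + (-2)·(-285.8) = 347.0 kJ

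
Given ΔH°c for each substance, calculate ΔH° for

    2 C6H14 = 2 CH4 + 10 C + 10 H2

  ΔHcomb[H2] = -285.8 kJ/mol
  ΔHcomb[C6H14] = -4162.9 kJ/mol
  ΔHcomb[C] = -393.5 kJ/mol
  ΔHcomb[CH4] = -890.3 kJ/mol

Using ΔH = Σ nΔHc°(reactants) − Σ nΔHc°(products):
= [2·(-4162.9)] − [2·(-890.3) + 10·(-393.5) + 10·(-285.8)]
= 247.8 kJ/mol

ΔH° = 247.8 kJ/mol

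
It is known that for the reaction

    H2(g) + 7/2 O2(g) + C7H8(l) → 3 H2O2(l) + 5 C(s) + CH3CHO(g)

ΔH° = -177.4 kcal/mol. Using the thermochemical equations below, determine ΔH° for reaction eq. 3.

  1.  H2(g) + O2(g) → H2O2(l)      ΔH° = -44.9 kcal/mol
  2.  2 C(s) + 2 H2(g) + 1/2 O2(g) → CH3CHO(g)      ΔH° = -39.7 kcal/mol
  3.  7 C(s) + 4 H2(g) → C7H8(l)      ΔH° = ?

ΔH° = 3.0 kcal/mol

eq. 1 × 3 (×3 to match 3 H2O2(l) in the target): (3)·(-44.9) = -134.7 kcal/mol
eq. 2 as written (CH3CHO(g) already on the product side): -39.7 kcal/mol
eq. 3 reversed (C7H8(l) must end up as a reactant): contributes −x
-177.4 = (-134.7) + (-39.7) − x
x = (-177.4 − (-174.4)) / (-1) = 3.0 kcal/mol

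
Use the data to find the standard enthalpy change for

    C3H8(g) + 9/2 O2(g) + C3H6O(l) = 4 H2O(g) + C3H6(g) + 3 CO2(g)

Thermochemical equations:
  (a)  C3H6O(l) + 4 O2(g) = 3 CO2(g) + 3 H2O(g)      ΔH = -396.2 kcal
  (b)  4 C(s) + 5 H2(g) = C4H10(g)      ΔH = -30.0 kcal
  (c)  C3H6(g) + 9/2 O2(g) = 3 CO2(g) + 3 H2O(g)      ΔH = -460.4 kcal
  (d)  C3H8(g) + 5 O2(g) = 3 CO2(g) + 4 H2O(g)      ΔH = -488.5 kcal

ΔH = -424.3 kcal

(a) as written (C3H6O(l) already on the reactant side): -396.2 kcal
(b): not needed (C4H10(g) appears nowhere else).
(c) reversed (C3H6(g) must end up as a product): +460.4 kcal
(d) as written (C3H8(g) already on the reactant side): -488.5 kcal
By Hess's law, ΔH = (1)·(-396.2) + (-1)·(-460.4) + (1)·(-488.5) = -424.3 kcal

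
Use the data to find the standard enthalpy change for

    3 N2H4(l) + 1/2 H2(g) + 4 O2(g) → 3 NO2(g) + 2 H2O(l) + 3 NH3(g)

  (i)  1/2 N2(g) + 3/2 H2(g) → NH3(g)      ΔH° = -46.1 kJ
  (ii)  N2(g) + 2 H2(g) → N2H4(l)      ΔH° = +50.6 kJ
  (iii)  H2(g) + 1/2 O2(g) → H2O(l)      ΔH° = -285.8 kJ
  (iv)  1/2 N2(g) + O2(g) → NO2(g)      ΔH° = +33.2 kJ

ΔH° = -762.1 kJ

(i) × 3 (scale by 3 for the 3 NH3(g)): (3)·(-46.1) = -138.3 kJ
(ii) reversed and × 3 (N2H4(l) must end up as a reactant; ×3 to match 3 N2H4(l) in the target): (-3)·(+50.6) = -151.8 kJ
(iii) × 2 (×2 to match 2 H2O(l) in the target): (2)·(-285.8) = -571.6 kJ
(iv) × 3 (scale by 3 for the 3 NO2(g)): (3)·(+33.2) = +99.6 kJ
ΔH° = (-138.3) + (-151.8) + (-571.6) + (+99.6) = -762.1 kJ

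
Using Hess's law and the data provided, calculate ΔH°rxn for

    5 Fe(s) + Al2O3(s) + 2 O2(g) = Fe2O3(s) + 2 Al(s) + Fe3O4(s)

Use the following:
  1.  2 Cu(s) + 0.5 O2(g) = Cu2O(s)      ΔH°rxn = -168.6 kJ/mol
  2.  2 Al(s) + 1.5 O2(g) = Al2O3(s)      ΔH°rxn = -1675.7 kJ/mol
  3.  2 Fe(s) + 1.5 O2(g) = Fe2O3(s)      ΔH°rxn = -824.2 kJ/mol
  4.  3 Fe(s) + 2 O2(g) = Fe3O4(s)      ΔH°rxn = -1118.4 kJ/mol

ΔH°rxn = -266.9 kJ/mol

eq. 1: not needed.
eq. 2 reversed: +1675.7 kJ/mol
eq. 3 as written: -824.2 kJ/mol
eq. 4 as written: -1118.4 kJ/mol
Summing the manipulated equations, ΔH°rxn = (+1675.7) + (-824.2) + (-1118.4) = -266.9 kJ/mol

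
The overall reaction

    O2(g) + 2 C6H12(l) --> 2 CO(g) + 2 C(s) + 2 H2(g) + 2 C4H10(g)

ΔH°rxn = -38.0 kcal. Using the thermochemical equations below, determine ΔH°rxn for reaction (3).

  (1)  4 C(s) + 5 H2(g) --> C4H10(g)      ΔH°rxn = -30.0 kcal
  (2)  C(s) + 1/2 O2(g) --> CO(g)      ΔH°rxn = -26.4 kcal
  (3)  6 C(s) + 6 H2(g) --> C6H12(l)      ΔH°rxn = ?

ΔH°rxn = -37.4 kcal

(1) × 2 (×2 to match 2 C4H10(g) in the target): (2)·(-30.0) = -60.0 kcal
(2) × 2 (×2 to match 2 CO(g) in the target): (2)·(-26.4) = -52.8 kcal
(3) reversed and × 2 (reverse to put C6H12(l) on the reactant side; scale by 2 for the 2 C6H12(l)): contributes −2·x
-38.0 = (-60.0) + (-52.8) − 2·x
x = (-38.0 − (-112.8)) / (-2) = -37.4 kcal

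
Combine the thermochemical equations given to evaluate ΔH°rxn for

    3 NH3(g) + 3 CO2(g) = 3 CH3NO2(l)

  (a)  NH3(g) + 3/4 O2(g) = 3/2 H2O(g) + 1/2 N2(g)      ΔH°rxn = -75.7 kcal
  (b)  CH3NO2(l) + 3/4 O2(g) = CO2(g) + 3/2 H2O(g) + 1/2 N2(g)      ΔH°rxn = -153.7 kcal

(a) × 3: (3)·(-75.7) = -227.1 kcal
(b) reversed and × 3: (-3)·(-153.7) = +461.1 kcal
ΔH°rxn = (3)·(-75.7) + (-3)·(-153.7) = 234.0 kcal

ΔH°rxn = 234.0 kcal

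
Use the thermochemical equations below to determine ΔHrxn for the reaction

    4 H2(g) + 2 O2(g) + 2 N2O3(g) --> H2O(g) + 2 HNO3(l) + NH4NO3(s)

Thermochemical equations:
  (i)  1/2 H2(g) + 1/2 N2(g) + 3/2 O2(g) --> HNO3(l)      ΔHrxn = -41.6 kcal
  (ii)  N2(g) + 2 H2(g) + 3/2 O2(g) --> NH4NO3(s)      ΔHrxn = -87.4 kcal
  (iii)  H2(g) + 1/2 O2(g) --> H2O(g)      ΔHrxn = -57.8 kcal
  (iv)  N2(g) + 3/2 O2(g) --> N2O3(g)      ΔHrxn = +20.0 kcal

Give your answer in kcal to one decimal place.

(i) × 2: (2)·(-41.6) = -83.2 kcal
(ii) as written: -87.4 kcal
(iii) as written: -57.8 kcal
(iv) reversed and × 2: (-2)·(+20.0) = -40.0 kcal
ΔHrxn = (2)·(-41.6) + (1)·(-87.4) + (1)·(-57.8) + (-2)·(+20.0) = -268.4 kcal

ΔHrxn = -268.4 kcal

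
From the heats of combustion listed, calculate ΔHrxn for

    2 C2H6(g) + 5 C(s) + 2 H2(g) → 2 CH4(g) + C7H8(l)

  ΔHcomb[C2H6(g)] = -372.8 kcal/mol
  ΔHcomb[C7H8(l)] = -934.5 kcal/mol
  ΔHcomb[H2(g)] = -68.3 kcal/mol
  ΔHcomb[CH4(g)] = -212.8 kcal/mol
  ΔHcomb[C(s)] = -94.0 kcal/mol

ΔHrxn = 7.9 kcal/mol

Using ΔH = Σ nΔHc°(reactants) − Σ nΔHc°(products):
= [2·(-372.8) + 5·(-94.0) + 2·(-68.3)] − [2·(-212.8) + 1·(-934.5)]
= 7.9 kcal/mol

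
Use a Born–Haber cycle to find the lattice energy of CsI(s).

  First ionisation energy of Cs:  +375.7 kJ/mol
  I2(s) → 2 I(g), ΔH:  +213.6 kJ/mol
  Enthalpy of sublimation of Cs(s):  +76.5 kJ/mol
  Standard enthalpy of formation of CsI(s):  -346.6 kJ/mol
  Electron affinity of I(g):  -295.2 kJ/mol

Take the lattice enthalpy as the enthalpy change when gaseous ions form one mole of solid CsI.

ΔHf° = 1·ΔHsub + 1·(ΣIE) + 1/2·D(I2) + 1·EA + U
-346.6 = 1·(+76.5) + 1·(+375.7) + 1/2·(+213.6) + 1·(-295.2) + U
U = -346.6 − (+263.8) = -610.4 kJ/mol

U = -610.4 kJ/mol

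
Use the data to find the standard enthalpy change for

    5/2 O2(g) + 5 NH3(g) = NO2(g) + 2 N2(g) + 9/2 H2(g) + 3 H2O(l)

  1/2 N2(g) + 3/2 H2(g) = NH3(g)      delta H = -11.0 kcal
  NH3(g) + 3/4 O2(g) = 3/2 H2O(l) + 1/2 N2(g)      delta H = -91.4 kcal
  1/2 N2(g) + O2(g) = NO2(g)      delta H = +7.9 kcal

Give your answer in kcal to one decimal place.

delta H = -141.9 kcal

equation 1 reversed and × 3 (reverse to put H2(g) on the product side; ×3 to match 9/2 H2(g) in the target): (-3)·(-11.0) = +33.0 kcal
equation 2 × 2 (scale by 2 for the 3 H2O(l)): (2)·(-91.4) = -182.8 kcal
equation 3 as written (NO2(g) already on the product side): +7.9 kcal
delta H = (-3)·(-11.0) + (2)·(-91.4) + (1)·(+7.9) = -141.9 kcal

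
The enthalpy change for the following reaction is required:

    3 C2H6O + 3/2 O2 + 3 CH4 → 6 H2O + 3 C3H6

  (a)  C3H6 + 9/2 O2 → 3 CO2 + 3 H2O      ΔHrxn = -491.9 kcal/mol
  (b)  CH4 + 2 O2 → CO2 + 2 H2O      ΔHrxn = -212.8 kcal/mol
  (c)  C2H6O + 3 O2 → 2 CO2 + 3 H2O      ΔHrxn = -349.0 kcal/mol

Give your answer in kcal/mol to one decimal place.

ΔHrxn = -209.7 kcal/mol

(a) reversed and × 3: (-3)·(-491.9) = +1475.7 kcal/mol
(b) × 3: (3)·(-212.8) = -638.4 kcal/mol
(c) × 3: (3)·(-349.0) = -1047.0 kcal/mol
Combining the equations, ΔHrxn = (-3)·(-491.9) + (3)·(-212.8) + (3)·(-349.0) = -209.7 kcal/mol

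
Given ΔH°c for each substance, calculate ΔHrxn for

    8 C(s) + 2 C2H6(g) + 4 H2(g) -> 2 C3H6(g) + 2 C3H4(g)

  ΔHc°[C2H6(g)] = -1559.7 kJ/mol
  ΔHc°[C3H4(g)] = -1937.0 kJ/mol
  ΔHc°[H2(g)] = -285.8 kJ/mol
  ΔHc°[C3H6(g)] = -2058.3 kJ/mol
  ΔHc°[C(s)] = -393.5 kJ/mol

ΔHrxn = 580.0 kJ/mol

With combustion enthalpies, reactants minus products:
= [8·(-393.5) + 2·(-1559.7) + 4·(-285.8)] − [2·(-2058.3) + 2·(-1937.0)]
= 580.0 kJ/mol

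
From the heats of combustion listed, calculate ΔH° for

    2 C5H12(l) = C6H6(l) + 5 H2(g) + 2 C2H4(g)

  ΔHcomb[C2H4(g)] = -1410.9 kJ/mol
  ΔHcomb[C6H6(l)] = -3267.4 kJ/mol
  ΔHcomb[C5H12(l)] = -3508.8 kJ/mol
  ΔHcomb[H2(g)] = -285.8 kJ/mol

ΔH° = 500.6 kJ/mol

Using ΔH = Σ nΔHc°(reactants) − Σ nΔHc°(products):
= [2·(-3508.8)] − [1·(-3267.4) + 5·(-285.8) + 2·(-1410.9)]
= 500.6 kJ/mol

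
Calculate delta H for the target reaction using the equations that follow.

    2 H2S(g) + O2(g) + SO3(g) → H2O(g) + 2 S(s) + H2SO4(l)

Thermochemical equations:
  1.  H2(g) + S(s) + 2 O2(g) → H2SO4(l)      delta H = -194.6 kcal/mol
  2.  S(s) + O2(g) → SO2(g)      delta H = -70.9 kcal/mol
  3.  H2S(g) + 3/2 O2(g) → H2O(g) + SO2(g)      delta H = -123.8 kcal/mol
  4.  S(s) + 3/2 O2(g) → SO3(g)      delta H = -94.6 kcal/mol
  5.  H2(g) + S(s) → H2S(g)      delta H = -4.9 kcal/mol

delta H = -148.0 kcal/mol

eq. 1 as written (H2SO4(l) already on the product side): -194.6 kcal/mol
eq. 2 reversed: +70.9 kcal/mol
eq. 3 as written (H2O(g) already on the product side): -123.8 kcal/mol
eq. 4 reversed (SO3(g) must end up as a reactant): +94.6 kcal/mol
eq. 5 reversed: +4.9 kcal/mol
Since enthalpy is a state function, delta H = (1)·(-194.6) + (-1)·(-70.9) + (1)·(-123.8) + (-1)·(-94.6) + (-1)·(-4.9) = -148.0 kcal/mol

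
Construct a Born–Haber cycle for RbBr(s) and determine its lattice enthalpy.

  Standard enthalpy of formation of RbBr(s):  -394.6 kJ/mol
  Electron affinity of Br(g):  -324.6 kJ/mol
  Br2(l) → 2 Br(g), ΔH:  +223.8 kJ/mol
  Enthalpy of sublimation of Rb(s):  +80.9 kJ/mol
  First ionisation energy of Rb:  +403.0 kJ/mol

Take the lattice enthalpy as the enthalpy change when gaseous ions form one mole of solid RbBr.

U = -665.8 kJ/mol

ΔHf° = 1·ΔHsub + 1·(ΣIE) + 1/2·D(Br2) + 1·EA + U
-394.6 = 1·(+80.9) + 1·(+403.0) + 1/2·(+223.8) + 1·(-324.6) + U
U = -394.6 − (+271.2) = -665.8 kJ/mol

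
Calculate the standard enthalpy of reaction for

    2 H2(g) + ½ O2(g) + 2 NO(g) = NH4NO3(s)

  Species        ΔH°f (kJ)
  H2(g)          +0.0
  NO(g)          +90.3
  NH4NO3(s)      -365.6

ΔH_rxn = -546.2 kJ

Products: 1·(-365.6) = -365.6
Reactants: 2·(+0.0) + 1/2·(+0.0) + 2·(+90.3) = +180.6
ΔH_rxn = (-365.6) − (+180.6) = -546.2 kJ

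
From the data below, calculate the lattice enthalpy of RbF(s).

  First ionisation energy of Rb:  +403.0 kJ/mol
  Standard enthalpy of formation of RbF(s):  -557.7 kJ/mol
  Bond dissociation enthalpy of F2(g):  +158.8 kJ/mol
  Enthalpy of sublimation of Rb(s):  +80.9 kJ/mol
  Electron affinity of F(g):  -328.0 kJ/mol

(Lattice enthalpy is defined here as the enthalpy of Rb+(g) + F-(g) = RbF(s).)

U = -793.0 kJ/mol

ΔHf° = 1·ΔHsub + 1·(ΣIE) + 1/2·D(F2) + 1·EA + U
-557.7 = 1·(+80.9) + 1·(+403.0) + 1/2·(+158.8) + 1·(-328.0) + U
U = -557.7 − (+235.3) = -793.0 kJ/mol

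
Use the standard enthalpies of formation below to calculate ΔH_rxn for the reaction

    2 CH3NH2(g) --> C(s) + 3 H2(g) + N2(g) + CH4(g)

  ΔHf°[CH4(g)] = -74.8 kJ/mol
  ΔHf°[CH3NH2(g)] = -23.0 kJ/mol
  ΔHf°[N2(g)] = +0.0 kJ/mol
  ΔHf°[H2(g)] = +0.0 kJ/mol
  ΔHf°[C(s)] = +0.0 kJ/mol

ΔH_rxn = -28.8 kJ/mol

ΔH°rxn = Σ nΔHf°(products) − Σ nΔHf°(reactants).
Products: 1·(+0.0) + 3·(+0.0) + 1·(+0.0) + 1·(-74.8) = -74.8
Reactants: 2·(-23.0) = -46.0
ΔH_rxn = (-74.8) − (-46.0) = -28.8 kJ/mol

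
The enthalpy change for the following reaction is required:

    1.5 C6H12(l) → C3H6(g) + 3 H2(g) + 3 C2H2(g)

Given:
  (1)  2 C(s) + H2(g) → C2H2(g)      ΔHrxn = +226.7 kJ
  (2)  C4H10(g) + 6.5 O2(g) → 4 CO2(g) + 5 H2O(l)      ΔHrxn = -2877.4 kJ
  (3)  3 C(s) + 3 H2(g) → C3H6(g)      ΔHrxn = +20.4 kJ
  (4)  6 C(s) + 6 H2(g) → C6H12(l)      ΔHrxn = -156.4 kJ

(1) × 3: (3)·(+226.7) = +680.1 kJ
(2): not needed.
(3) as written: +20.4 kJ
(4) reversed and × 3/2: (-3/2)·(-156.4) = +234.6 kJ
Combining the equations, ΔHrxn = (+680.1) + (+20.4) + (+234.6) = 935.1 kJ

ΔHrxn = 935.1 kJ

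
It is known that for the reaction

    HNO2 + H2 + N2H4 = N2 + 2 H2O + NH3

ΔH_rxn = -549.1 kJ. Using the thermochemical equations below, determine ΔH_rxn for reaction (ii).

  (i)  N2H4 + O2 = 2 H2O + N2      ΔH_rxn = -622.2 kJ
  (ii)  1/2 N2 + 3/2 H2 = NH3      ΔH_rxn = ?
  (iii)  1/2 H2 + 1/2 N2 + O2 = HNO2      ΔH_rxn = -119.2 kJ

ΔH_rxn = -46.1 kJ

(i) as written (N2H4 already on the reactant side): -622.2 kJ
(ii) as written (NH3 already on the product side): contributes x
(iii) reversed (reverse to put HNO2 on the reactant side): +119.2 kJ
-549.1 = (-622.2) + (+119.2) + x
x = (-549.1 − (-503.0)) / (1) = -46.1 kJ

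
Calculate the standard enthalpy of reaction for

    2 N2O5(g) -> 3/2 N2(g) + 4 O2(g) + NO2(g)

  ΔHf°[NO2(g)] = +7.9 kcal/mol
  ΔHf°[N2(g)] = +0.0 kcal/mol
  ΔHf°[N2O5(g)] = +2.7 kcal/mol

Products: 3/2·(+0.0) + 4·(+0.0) + 1·(+7.9) = +7.9
Reactants: 2·(+2.7) = +5.4
ΔH_rxn = (+7.9) − (+5.4) = 2.5 kcal/mol

ΔH_rxn = 2.5 kcal/mol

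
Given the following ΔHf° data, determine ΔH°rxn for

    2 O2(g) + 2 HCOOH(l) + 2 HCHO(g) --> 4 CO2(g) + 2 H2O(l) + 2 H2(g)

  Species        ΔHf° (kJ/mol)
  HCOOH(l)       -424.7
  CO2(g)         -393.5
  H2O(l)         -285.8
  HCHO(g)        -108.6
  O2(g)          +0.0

ΔH°rxn = -1079.0 kJ/mol

ΔH°rxn = Σ nΔHf°(products) − Σ nΔHf°(reactants).
Products: 4·(-393.5) + 2·(-285.8) + 2·(+0.0) = -2145.6
Reactants: 2·(+0.0) + 2·(-424.7) + 2·(-108.6) = -1066.6
ΔH°rxn = (-2145.6) − (-1066.6) = -1079.0 kJ/mol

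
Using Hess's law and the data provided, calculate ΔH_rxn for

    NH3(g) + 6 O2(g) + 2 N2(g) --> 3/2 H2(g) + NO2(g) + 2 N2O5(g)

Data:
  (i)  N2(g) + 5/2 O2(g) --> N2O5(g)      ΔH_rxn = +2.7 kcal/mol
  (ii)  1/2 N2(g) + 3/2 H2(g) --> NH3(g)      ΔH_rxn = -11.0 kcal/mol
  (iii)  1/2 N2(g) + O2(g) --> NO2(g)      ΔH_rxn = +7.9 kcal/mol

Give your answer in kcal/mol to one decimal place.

(i) × 2: (2)·(+2.7) = +5.4 kcal/mol
(ii) reversed: +11.0 kcal/mol
(iii) as written: +7.9 kcal/mol
Combining the equations, ΔH_rxn = (2)·(+2.7) + (-1)·(-11.0) + (1)·(+7.9) = 24.3 kcal/mol

ΔH_rxn = 24.3 kcal/mol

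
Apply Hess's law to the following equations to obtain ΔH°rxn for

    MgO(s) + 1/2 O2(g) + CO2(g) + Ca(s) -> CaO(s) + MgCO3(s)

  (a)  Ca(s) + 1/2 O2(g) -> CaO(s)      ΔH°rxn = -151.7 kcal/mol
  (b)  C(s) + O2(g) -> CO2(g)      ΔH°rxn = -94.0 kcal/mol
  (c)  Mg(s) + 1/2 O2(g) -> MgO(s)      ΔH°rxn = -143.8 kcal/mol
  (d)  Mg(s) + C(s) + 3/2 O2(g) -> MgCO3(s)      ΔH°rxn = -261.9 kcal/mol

(a) as written: -151.7 kcal/mol
(b) reversed: +94.0 kcal/mol
(c) reversed: +143.8 kcal/mol
(d) as written: -261.9 kcal/mol
ΔH°rxn = (1)·(-151.7) + (-1)·(-94.0) + (-1)·(-143.8) + (1)·(-261.9) = -175.8 kcal/mol

ΔH°rxn = -175.8 kcal/mol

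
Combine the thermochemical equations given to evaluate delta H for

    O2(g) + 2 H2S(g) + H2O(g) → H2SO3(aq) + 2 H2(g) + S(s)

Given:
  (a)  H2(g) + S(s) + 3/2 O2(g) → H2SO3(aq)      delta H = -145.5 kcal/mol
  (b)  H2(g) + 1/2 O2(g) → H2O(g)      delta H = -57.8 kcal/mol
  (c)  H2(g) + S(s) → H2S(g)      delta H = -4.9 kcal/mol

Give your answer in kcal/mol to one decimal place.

(a) as written: -145.5 kcal/mol
(b) reversed: +57.8 kcal/mol
(c) reversed and × 2: (-2)·(-4.9) = +9.8 kcal/mol
Summing the manipulated equations, delta H = (1)·(-145.5) + (-1)·(-57.8) + (-2)·(-4.9) = -77.9 kcal/mol

delta H = -77.9 kcal/mol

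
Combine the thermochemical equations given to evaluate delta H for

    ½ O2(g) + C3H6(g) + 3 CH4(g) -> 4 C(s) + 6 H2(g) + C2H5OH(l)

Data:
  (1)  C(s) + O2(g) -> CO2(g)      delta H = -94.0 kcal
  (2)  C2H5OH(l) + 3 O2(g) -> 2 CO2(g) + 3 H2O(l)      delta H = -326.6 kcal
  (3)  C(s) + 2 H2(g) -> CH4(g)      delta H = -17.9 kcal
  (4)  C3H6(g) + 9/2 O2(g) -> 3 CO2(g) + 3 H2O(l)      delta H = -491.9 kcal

delta H = -17.6 kcal

(1) reversed: +94.0 kcal
(2) reversed (reverse to put C2H5OH(l) on the product side): +326.6 kcal
(3) reversed and × 3 (CH4(g) must end up as a reactant; ×3 to match 3 CH4(g) in the target): (-3)·(-17.9) = +53.7 kcal
(4) as written (C3H6(g) already on the reactant side): -491.9 kcal
Combining the equations, delta H = (+94.0) + (+326.6) + (+53.7) + (-491.9) = -17.6 kcal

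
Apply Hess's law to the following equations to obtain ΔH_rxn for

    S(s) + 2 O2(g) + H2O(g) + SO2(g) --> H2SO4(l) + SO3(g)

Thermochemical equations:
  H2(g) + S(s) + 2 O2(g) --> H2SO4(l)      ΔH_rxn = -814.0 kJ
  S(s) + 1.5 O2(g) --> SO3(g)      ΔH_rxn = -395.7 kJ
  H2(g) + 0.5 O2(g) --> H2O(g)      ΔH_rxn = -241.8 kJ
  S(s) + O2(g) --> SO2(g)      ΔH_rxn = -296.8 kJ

equation 1 as written: -814.0 kJ
equation 2 as written: -395.7 kJ
equation 3 reversed: +241.8 kJ
equation 4 reversed: +296.8 kJ
ΔH_rxn = (-814.0) + (-395.7) + (+241.8) + (+296.8) = -671.1 kJ

ΔH_rxn = -671.1 kJ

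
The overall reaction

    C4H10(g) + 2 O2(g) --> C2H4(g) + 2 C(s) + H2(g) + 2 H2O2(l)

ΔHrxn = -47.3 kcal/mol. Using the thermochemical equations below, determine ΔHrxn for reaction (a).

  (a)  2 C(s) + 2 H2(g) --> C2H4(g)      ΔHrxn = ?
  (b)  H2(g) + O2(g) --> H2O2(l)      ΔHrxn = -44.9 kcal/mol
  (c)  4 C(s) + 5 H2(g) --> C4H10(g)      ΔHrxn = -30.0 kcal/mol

ΔHrxn = 12.5 kcal/mol

(a) as written (C2H4(g) already on the product side): contributes x
(b) × 2 (×2 to match 2 H2O2(l) in the target): (2)·(-44.9) = -89.8 kcal/mol
(c) reversed (C4H10(g) must end up as a reactant): +30.0 kcal/mol
-47.3 = (-89.8) + (+30.0) + x
x = (-47.3 − (-59.8)) / (1) = 12.5 kcal/mol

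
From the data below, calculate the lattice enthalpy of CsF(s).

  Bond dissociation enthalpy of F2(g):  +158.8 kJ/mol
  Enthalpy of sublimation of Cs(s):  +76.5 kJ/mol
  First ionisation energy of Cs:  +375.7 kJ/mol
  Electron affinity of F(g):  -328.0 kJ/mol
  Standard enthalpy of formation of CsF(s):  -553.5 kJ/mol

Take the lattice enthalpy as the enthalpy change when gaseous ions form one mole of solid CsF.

ΔHf° = 1·ΔHsub + 1·(ΣIE) + 1/2·D(F2) + 1·EA + U
-553.5 = 1·(+76.5) + 1·(+375.7) + 1/2·(+158.8) + 1·(-328.0) + U
U = -553.5 − (+203.6) = -757.1 kJ/mol

U = -757.1 kJ/mol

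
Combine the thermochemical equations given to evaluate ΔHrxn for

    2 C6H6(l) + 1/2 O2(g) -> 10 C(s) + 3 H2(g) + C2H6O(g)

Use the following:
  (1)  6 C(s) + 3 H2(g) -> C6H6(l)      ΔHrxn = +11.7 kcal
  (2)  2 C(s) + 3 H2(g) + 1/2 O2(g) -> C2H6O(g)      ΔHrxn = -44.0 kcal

ΔHrxn = -67.4 kcal

(1) reversed and × 2: (-2)·(+11.7) = -23.4 kcal
(2) as written: -44.0 kcal
ΔHrxn = (-2)·(+11.7) + (1)·(-44.0) = -67.4 kcal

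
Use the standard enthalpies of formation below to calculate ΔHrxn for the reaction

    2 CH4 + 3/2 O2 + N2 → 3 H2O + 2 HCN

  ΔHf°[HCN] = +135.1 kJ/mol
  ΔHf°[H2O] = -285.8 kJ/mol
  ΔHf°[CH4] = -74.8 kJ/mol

Products: 3·(-285.8) + 2·(+135.1) = -587.2
Reactants: 2·(-74.8) + 3/2·(+0.0) + 1·(+0.0) = -149.6
ΔHrxn = (-587.2) − (-149.6) = -437.6 kJ/mol

ΔHrxn = -437.6 kJ/mol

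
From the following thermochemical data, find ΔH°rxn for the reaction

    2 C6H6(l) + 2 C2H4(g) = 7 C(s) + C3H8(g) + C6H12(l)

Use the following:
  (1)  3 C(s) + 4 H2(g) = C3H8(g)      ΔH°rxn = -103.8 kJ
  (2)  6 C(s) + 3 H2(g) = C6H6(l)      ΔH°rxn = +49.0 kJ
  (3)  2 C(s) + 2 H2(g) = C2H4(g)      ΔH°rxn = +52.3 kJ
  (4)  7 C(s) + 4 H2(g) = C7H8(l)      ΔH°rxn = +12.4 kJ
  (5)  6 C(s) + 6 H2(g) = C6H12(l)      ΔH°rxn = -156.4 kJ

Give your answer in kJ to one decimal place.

(1) as written (C3H8(g) already on the product side): -103.8 kJ
(2) reversed and × 2 (reverse to put C6H6(l) on the reactant side; ×2 to match 2 C6H6(l) in the target): (-2)·(+49.0) = -98.0 kJ
(3) reversed and × 2 (reverse to put C2H4(g) on the reactant side; ×2 to match 2 C2H4(g) in the target): (-2)·(+52.3) = -104.6 kJ
(4): not needed (C7H8(l) appears nowhere else).
(5) as written (C6H12(l) already on the product side): -156.4 kJ
Combining the equations, ΔH°rxn = (-103.8) + (-98.0) + (-104.6) + (-156.4) = -462.8 kJ

ΔH°rxn = -462.8 kJ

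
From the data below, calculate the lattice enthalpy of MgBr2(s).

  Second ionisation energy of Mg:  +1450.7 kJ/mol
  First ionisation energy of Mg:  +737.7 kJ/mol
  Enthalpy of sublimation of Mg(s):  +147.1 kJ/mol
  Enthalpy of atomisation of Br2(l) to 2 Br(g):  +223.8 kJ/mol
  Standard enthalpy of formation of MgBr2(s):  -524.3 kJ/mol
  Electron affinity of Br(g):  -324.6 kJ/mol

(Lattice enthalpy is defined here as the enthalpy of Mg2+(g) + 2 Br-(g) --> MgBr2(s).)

U = -2434.4 kJ/mol

ΔHf° = 1·ΔHsub + 1·(ΣIE) + 1·D(Br2) + 2·EA + U
-524.3 = 1·(+147.1) + 1·(+2188.4) + 1·(+223.8) + 2·(-324.6) + U
U = -524.3 − (+1910.1) = -2434.4 kJ/mol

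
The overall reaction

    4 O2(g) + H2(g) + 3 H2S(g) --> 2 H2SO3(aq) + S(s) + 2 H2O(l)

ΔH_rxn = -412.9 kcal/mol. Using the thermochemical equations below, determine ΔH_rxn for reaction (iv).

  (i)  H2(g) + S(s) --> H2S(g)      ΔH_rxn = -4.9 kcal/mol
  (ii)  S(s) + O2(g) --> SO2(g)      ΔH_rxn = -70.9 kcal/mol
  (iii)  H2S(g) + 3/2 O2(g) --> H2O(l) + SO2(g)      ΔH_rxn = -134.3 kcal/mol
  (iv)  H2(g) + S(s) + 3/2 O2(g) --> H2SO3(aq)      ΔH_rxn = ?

ΔH_rxn = -145.5 kcal/mol

(i) reversed: +4.9 kcal/mol
(ii) reversed and × 2: (-2)·(-70.9) = +141.8 kcal/mol
(iii) × 2: (2)·(-134.3) = -268.6 kcal/mol
(iv) × 2: contributes 2·x
-412.9 = (+4.9) + (+141.8) + (-268.6) + 2·x
x = (-412.9 − (-121.9)) / (2) = -145.5 kcal/mol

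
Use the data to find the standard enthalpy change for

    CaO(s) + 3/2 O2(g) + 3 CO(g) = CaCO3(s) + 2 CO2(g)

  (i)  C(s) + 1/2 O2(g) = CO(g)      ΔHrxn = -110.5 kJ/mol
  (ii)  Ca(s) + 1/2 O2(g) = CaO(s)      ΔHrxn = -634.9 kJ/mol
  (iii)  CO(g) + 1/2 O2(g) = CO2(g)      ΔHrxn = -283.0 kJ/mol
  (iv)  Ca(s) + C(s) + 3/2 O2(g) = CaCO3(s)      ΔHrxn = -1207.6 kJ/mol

(i) reversed: +110.5 kJ/mol
(ii) reversed (reverse to put CaO(s) on the reactant side): +634.9 kJ/mol
(iii) × 2 (scale by 2 for the 2 CO2(g)): (2)·(-283.0) = -566.0 kJ/mol
(iv) as written (CaCO3(s) already on the product side): -1207.6 kJ/mol
ΔHrxn = (+110.5) + (+634.9) + (-566.0) + (-1207.6) = -1028.2 kJ/mol

ΔHrxn = -1028.2 kJ/mol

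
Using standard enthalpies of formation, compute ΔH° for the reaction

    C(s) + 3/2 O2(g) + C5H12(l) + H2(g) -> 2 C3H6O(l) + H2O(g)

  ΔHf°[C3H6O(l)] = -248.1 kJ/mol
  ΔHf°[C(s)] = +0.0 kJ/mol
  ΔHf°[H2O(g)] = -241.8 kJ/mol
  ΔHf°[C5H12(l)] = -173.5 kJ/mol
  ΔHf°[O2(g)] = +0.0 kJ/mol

ΔH° = -564.5 kJ/mol

Products: 2·(-248.1) + 1·(-241.8) = -738.0
Reactants: 1·(+0.0) + 3/2·(+0.0) + 1·(-173.5) + 1·(+0.0) = -173.5
ΔH° = (-738.0) − (-173.5) = -564.5 kJ/mol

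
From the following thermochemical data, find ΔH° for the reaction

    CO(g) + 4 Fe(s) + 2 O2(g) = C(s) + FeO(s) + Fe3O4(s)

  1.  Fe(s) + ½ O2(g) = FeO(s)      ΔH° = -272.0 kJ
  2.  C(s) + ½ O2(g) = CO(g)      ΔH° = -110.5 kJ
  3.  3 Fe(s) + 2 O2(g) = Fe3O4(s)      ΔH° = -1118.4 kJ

eq. 1 as written (FeO(s) already on the product side): -272.0 kJ
eq. 2 reversed (CO(g) must end up as a reactant): +110.5 kJ
eq. 3 as written (Fe3O4(s) already on the product side): -1118.4 kJ
ΔH° = (1)·(-272.0) + (-1)·(-110.5) + (1)·(-1118.4) = -1279.9 kJ

ΔH° = -1279.9 kJ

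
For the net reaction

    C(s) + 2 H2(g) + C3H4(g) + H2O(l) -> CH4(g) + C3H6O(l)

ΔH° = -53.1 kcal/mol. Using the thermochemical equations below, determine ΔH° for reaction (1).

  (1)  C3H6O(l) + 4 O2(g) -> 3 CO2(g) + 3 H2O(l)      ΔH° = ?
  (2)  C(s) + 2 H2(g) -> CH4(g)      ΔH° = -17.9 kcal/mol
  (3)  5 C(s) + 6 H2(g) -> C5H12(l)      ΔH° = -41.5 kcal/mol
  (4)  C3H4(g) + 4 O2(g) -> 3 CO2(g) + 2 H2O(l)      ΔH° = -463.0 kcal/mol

ΔH° = -427.8 kcal/mol

(1) reversed (C3H6O(l) must end up as a product): contributes −x
(2) as written (CH4(g) already on the product side): -17.9 kcal/mol
(3): not needed (C5H12(l) appears nowhere else).
(4) as written (C3H4(g) already on the reactant side): -463.0 kcal/mol
-53.1 = (-17.9) + (-463.0) − x
x = (-53.1 − (-480.9)) / (-1) = -427.8 kcal/mol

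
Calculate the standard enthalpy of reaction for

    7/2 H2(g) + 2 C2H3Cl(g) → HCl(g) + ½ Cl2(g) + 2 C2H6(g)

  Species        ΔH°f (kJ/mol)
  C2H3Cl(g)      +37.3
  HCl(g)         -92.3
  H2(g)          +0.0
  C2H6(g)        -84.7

ΔH° = -336.3 kJ/mol

Products: 1·(-92.3) + 1/2·(+0.0) + 2·(-84.7) = -261.7
Reactants: 7/2·(+0.0) + 2·(+37.3) = +74.6
ΔH° = (-261.7) − (+74.6) = -336.3 kJ/mol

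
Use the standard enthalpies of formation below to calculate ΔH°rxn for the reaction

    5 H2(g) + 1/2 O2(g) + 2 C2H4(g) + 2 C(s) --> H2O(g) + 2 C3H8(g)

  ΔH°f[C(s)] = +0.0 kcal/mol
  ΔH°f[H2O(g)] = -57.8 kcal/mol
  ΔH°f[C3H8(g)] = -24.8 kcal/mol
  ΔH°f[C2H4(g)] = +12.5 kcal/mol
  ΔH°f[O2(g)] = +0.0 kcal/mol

ΔH°rxn = -132.4 kcal/mol

Products: 1·(-57.8) + 2·(-24.8) = -107.4
Reactants: 5·(+0.0) + 1/2·(+0.0) + 2·(+12.5) + 2·(+0.0) = +25.0
ΔH°rxn = (-107.4) − (+25.0) = -132.4 kcal/mol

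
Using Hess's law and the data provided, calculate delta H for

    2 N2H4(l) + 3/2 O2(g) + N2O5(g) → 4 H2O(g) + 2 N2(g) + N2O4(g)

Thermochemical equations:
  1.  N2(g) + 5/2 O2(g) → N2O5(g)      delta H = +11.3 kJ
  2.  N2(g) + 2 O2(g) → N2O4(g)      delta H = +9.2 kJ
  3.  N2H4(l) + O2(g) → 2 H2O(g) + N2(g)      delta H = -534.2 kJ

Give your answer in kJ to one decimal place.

delta H = -1070.5 kJ

eq. 1 reversed: -11.3 kJ
eq. 2 as written: +9.2 kJ
eq. 3 × 2: (2)·(-534.2) = -1068.4 kJ
By Hess's law, delta H = (-11.3) + (+9.2) + (-1068.4) = -1070.5 kJ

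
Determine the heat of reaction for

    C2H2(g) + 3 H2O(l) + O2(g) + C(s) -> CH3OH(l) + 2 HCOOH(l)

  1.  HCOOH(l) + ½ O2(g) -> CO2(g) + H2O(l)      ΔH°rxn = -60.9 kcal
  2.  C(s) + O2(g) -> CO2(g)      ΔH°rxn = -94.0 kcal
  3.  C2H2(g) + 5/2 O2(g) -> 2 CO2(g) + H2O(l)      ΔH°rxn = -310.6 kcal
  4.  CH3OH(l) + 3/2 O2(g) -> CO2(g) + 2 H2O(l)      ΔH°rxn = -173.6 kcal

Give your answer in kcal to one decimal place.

eq. 1 reversed and × 2 (HCOOH(l) must end up as a product; ×2 to match 2 HCOOH(l) in the target): (-2)·(-60.9) = +121.8 kcal
eq. 2 as written (C(s) already on the reactant side): -94.0 kcal
eq. 3 as written (C2H2(g) already on the reactant side): -310.6 kcal
eq. 4 reversed (CH3OH(l) must end up as a product): +173.6 kcal
ΔH°rxn = (+121.8) + (-94.0) + (-310.6) + (+173.6) = -109.2 kcal

ΔH°rxn = -109.2 kcal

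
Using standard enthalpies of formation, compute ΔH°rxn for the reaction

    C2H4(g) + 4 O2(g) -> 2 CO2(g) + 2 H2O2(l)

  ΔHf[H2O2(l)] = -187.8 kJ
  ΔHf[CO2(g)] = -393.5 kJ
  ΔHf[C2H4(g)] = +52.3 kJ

ΔH°rxn = Σ nΔHf°(products) − Σ nΔHf°(reactants).
Products: 2·(-393.5) + 2·(-187.8) = -1162.6
Reactants: 1·(+52.3) + 4·(+0.0) = +52.3
ΔH°rxn = (-1162.6) − (+52.3) = -1214.9 kJ

ΔH°rxn = -1214.9 kJ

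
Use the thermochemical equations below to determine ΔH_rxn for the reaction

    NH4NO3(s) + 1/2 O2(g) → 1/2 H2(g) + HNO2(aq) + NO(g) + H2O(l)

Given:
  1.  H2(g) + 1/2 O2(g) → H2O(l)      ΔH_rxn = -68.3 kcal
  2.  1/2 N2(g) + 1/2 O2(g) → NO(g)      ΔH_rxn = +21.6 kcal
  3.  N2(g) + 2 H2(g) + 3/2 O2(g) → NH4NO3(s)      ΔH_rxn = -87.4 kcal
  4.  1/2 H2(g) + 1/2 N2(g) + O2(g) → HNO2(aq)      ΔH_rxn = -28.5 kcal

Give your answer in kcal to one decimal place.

ΔH_rxn = 12.2 kcal

eq. 1 as written: -68.3 kcal
eq. 2 as written: +21.6 kcal
eq. 3 reversed: +87.4 kcal
eq. 4 as written: -28.5 kcal
ΔH_rxn = (1)·(-68.3) + (1)·(+21.6) + (-1)·(-87.4) + (1)·(-28.5) = 12.2 kcal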